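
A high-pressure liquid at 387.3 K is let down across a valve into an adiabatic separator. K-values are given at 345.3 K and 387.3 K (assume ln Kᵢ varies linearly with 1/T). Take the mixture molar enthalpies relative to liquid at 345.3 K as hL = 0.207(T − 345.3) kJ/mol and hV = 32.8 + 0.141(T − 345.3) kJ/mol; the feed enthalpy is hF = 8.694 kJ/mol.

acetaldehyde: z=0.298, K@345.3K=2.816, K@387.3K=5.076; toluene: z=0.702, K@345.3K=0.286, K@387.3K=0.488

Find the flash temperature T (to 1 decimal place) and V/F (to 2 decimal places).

Adiabatic flash: solve Rachford–Rice at each trial T, then check hF = ψ·hV(T) + (1−ψ)·hL(T).
  T = 345.3 K: K = (2.816, 0.286), RR gives ψ = 0.031, H_out = 1.010 kJ/mol
  T = 387.3 K: K = (5.076, 0.488), RR gives ψ = 0.410, H_out = 21.000 kJ/mol
  T = 366.3 K: K = (3.845, 0.379), RR gives ψ = 0.233, H_out = 11.679 kJ/mol
  T = 355.8 K: K = (3.306, 0.331), RR gives ψ = 0.141, H_out = 6.695 kJ/mol
  T = 361.1 K: K = (3.572, 0.355), RR gives ψ = 0.189, H_out = 9.270 kJ/mol
  T = 358.5 K: K = (3.440, 0.343), RR gives ψ = 0.166, H_out = 8.025 kJ/mol
  T = 359.8 K: K = (3.505, 0.349), RR gives ψ = 0.177, H_out = 8.651 kJ/mol
Linear interpolation between T = 359.8 (H_out = 8.651) and T = 361.1 (H_out = 9.270) on hF = 8.694 gives T ≈ 359.9 K, at which ψ = 0.18.

T = 359.9 K, V/F = 0.18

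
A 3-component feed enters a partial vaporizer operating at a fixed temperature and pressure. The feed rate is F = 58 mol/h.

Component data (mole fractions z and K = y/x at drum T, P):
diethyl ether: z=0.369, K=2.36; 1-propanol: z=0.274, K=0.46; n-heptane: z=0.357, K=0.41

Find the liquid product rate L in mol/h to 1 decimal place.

Rachford–Rice: g(V/F) = Σ zᵢ(Kᵢ−1)/(1+V/F(Kᵢ−1)) = 0.
g(0) = ΣzᵢKᵢ − 1 = 0.143 and g(1) = 1 − Σzᵢ/Kᵢ = -0.623, so a root lies in (0, 1).
Iterate (Newton) starting at V/F = 0.5:
  V/F = 0.500: g = -0.2027, g' = -0.642 → V/F = 0.184
  V/F = 0.184: g = 0.0008, g' = -0.691 → V/F = 0.185
Converged at V/F = 0.185.
Then V = V/F·F = 0.1852·58 = 10.7 mol/h and L = F − V = 47.3 mol/h.

L = 47.3 mol/h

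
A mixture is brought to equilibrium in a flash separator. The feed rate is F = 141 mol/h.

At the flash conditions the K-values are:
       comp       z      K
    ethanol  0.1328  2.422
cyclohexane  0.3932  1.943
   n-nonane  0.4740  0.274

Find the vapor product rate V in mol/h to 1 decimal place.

V = 38.8 mol/h

Material balance + equilibrium reduce to Σ zᵢ(Kᵢ−1)/(1+β(Kᵢ−1)) = 0.
Check two-phase: ΣzᵢKᵢ = 1.2155 > 1 and Σzᵢ/Kᵢ = 1.9871 > 1, so g(0) = 0.2155 > 0 and g(1) = -0.9871 < 0.
Iterate (Newton) starting at β = 0.5:
  β = 0.5000: g = -0.17788, g' = -0.8689 → β = 0.2953
  β = 0.2953: g = -0.01500, g' = -0.7519 → β = 0.2753
Converged at β = 0.2753.
Then V = β·F = 0.2753·141 = 38.8 mol/h and L = F − V = 102.2 mol/h.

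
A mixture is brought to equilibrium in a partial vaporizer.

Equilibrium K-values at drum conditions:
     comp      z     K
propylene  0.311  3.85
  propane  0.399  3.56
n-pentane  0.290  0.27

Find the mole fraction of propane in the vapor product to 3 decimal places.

y_propane = 0.442

Newton–Raphson from β = 0.5:
  β = 0.500: g = 0.4801, g' = -1.316 → β = 0.865
  β = 0.865: g = -0.0007, g' = -1.601 → β = 0.864
Converged at β = 0.864.
Compositions from xᵢ = zᵢ/(1+β(Kᵢ−1)), yᵢ = Kᵢxᵢ:
  propylene: x = 0.090, y = 0.346
  propane: x = 0.124, y = 0.442
  n-pentane: x = 0.786, y = 0.212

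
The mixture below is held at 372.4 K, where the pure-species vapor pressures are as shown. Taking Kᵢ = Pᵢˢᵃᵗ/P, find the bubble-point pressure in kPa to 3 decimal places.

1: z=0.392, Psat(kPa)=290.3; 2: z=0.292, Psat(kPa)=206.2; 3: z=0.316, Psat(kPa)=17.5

Pbub = 179.538 kPa

At the bubble point ψ → 0, so ΣzᵢKᵢ = 1 with Kᵢ = Pᵢˢᵃᵗ/P ⇒ P = ΣzᵢPᵢˢᵃᵗ.
P = 0.392·290.3 + 0.292·206.2 + 0.316·17.5 = 179.538 kPa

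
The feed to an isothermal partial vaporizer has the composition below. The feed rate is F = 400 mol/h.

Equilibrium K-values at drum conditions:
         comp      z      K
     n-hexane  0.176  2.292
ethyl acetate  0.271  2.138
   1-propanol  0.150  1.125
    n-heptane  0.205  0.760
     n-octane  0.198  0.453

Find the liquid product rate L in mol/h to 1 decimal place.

Material balance + equilibrium reduce to Σ zᵢ(Kᵢ−1)/(1+β(Kᵢ−1)) = 0.
g(0) = ΣzᵢKᵢ − 1 = 0.397 and g(1) = 1 − Σzᵢ/Kᵢ = -0.044, so a root lies in (0, 1).
Newton–Raphson from β = 0.61:
  β = 0.610: g = 0.1064, g' = -0.366 → β = 0.901
  β = 0.901: g = -0.0021, g' = -0.400 → β = 0.896
Converged at β = 0.896.
Then V = β·F = 0.8956·400 = 358.3 mol/h and L = F − V = 41.7 mol/h.

L = 41.7 mol/h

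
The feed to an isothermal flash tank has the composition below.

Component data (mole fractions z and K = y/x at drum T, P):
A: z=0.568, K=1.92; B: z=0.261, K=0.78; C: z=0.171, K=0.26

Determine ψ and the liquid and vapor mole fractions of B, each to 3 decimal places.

Newton–Raphson from ψ = 0.53:
  ψ = 0.530: g = 0.0781, g' = -0.487 → ψ = 0.690
  ψ = 0.690: g = -0.0068, g' = -0.589 → ψ = 0.679
Converged at ψ = 0.679.
Compositions from xᵢ = zᵢ/(1+ψ(Kᵢ−1)), yᵢ = Kᵢxᵢ:
  A: x = 0.350, y = 0.671
  B: x = 0.307, y = 0.239
  C: x = 0.344, y = 0.089

ψ = 0.679, x_B = 0.307, y_B = 0.239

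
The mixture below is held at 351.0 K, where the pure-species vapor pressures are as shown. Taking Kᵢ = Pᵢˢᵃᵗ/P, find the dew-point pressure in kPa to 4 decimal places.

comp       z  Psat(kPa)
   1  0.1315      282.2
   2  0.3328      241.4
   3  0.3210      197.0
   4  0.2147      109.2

At the dew point ψ → 1, so Σzᵢ/Kᵢ = 1 with Kᵢ = Pᵢˢᵃᵗ/P ⇒ 1/P = Σzᵢ/Pᵢˢᵃᵗ.
1/P = 0.1315/282.2 + 0.3328/241.4 + 0.3210/197.0 + 0.2147/109.2 = 0.0054402 ⇒ P = 183.8180 kPa

Pdew = 183.8180 kPa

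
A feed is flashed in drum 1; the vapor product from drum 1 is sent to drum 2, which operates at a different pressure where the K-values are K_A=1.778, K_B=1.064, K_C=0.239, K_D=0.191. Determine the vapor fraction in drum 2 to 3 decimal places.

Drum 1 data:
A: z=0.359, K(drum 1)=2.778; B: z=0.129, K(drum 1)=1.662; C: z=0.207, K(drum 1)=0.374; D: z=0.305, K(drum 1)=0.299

V/F (drum 2) = 0.597

Drum 1:
Rachford–Rice: g(ψ₁) = Σ zᵢ(Kᵢ−1)/(1+ψ₁(Kᵢ−1)) = 0.
Feasibility: ΣzᵢKᵢ = 1.380, Σzᵢ/Kᵢ = 1.780 — both > 1, two phases present.
Newton iteration, ψ₁⁰ = 0.5:
  ψ₁ = 0.500: g = -0.1157, g' = -0.877 → ψ₁ = 0.368
  ψ₁ = 0.368: g = -0.0020, g' = -0.860 → ψ₁ = 0.366
Converged at ψ₁ = 0.366.
Drum-1 compositions:
  A: x = 0.218, y = 0.604
  B: x = 0.104, y = 0.173
  C: x = 0.268, y = 0.100
  D: x = 0.410, y = 0.123
Drum-2 feed = drum-1 vapor: z₂ = (0.6044, 0.1726, 0.1004, 0.1226).
Drum 2:
Let ψ₂ = V/F and solve Σ zᵢ(Kᵢ−1)/(1+ψ₂(Kᵢ−1)) = 0.
Feasibility: ΣzᵢKᵢ = 1.306, Σzᵢ/Kᵢ = 1.564 — both > 1, two phases present.
Newton–Raphson from ψ₂ = 0.68:
  ψ₂ = 0.680: g = -0.0608, g' = -0.803 → ψ₂ = 0.604
  ψ₂ = 0.604: g = -0.0051, g' = -0.676 → ψ₂ = 0.597
Converged at ψ₂ = 0.597.
  A: x = 0.413, y = 0.734
  B: x = 0.166, y = 0.177
  C: x = 0.184, y = 0.044
  D: x = 0.237, y = 0.045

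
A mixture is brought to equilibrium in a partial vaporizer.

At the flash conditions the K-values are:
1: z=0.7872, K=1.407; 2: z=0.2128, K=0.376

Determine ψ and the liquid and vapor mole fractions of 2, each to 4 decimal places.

ψ = 0.7387, x_2 = 0.3948, y_2 = 0.1484

Material balance + equilibrium reduce to Σ zᵢ(Kᵢ−1)/(1+ψ(Kᵢ−1)) = 0.
Check two-phase: ΣzᵢKᵢ = 1.1876 > 1 and Σzᵢ/Kᵢ = 1.1254 > 1, so g(0) = 0.1876 > 0 and g(1) = -0.1254 < 0.
Newton iteration, ψ⁰ = 0.5:
  ψ = 0.5000: g = 0.07321, g' = -0.2651 → ψ = 0.7762
  ψ = 0.7762: g = -0.01403, g' = -0.3869 → ψ = 0.7399
  ψ = 0.7399: g = -0.00044, g' = -0.3630 → ψ = 0.7387
Converged at ψ = 0.7387.
Compositions from xᵢ = zᵢ/(1+ψ(Kᵢ−1)), yᵢ = Kᵢxᵢ:
  1: x = 0.6052, y = 0.8516
  2: x = 0.3948, y = 0.1484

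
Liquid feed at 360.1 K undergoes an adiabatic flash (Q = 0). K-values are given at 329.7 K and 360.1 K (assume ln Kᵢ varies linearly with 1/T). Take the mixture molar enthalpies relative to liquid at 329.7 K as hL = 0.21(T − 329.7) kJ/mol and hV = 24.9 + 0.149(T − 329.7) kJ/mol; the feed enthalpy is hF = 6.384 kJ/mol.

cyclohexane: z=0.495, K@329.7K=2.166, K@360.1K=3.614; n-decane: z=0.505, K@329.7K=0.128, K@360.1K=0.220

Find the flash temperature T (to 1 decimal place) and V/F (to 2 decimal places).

Adiabatic flash: solve Rachford–Rice at each trial T, then check hF = ψ·hV(T) + (1−ψ)·hL(T).
  T = 329.7 K: K = (2.166, 0.128), RR gives ψ = 0.135, H_out = 3.350 kJ/mol
  T = 360.1 K: K = (3.614, 0.220), RR gives ψ = 0.441, H_out = 16.557 kJ/mol
  T = 344.9 K: K = (2.830, 0.170), RR gives ψ = 0.320, H_out = 10.869 kJ/mol
  T = 337.3 K: K = (2.483, 0.148), RR gives ψ = 0.240, H_out = 7.471 kJ/mol
  T = 333.5 K: K = (2.321, 0.138), RR gives ψ = 0.192, H_out = 5.528 kJ/mol
  T = 335.4 K: K = (2.401, 0.143), RR gives ψ = 0.217, H_out = 6.525 kJ/mol
Linear interpolation between T = 333.5 (H_out = 5.528) and T = 335.4 (H_out = 6.525) on hF = 6.384 gives T ≈ 335.1 K, at which ψ = 0.21.

T = 335.1 K, V/F = 0.21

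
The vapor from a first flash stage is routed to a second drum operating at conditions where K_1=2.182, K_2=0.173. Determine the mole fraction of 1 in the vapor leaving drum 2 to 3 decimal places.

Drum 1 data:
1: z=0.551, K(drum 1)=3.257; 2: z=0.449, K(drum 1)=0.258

y_1 (drum 2) = 0.898

Drum 1:
Rachford–Rice: g(ψ₁) = Σ zᵢ(Kᵢ−1)/(1+ψ₁(Kᵢ−1)) = 0.
Feasibility: ΣzᵢKᵢ = 1.910, Σzᵢ/Kᵢ = 1.909 — both > 1, two phases present.
Newton iteration, ψ₁⁰ = 0.5:
  ψ₁ = 0.500: g = 0.0546, g' = -1.244 → ψ₁ = 0.544
Converged at ψ₁ = 0.544.
Drum-1 compositions:
  1: x = 0.247, y = 0.806
  2: x = 0.753, y = 0.194
Drum-2 feed = drum-1 vapor: z₂ = (0.8058, 0.1942).
Drum 2:
Material balance + equilibrium reduce to Σ zᵢ(Kᵢ−1)/(1+ψ₂(Kᵢ−1)) = 0.
Check two-phase: ΣzᵢKᵢ = 1.792 > 1 and Σzᵢ/Kᵢ = 1.492 > 1, so g(0) = 0.792 > 0 and g(1) = -0.492 < 0.
Binary case is linear: z₁(K₁−1)(1+ψ₂(K₂−1)) + z₂(K₂−1)(1+ψ₂(K₁−1)) = 0
⇒ ψ₂ = [z₁(K₁−1)+z₂(K₂−1)] / [−(K₁−1)(K₂−1)] = 0.7919/0.9775 = 0.810
  1: x = 0.412, y = 0.898
  2: x = 0.588, y = 0.102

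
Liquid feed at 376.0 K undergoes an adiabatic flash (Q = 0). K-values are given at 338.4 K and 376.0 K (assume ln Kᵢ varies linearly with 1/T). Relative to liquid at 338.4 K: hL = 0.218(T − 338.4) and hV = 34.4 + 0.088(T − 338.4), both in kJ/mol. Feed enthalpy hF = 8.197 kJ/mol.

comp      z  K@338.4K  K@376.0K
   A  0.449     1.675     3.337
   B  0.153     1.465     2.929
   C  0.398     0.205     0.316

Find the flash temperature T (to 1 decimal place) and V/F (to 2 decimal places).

T = 341.7 K, V/F = 0.22

Adiabatic flash: solve Rachford–Rice at each trial T, then check hF = ψ·hV(T) + (1−ψ)·hL(T).
  T = 338.4 K: K = (1.675, 1.465, 0.205), RR gives ψ = 0.116, H_out = 3.992 kJ/mol
  T = 376.0 K: K = (3.337, 2.929, 0.316), RR gives ψ = 0.701, H_out = 28.890 kJ/mol
  T = 357.2 K: K = (2.407, 2.110, 0.257), RR gives ψ = 0.511, H_out = 20.417 kJ/mol
  T = 347.8 K: K = (2.018, 1.767, 0.230), RR gives ψ = 0.364, H_out = 14.114 kJ/mol
  T = 343.1 K: K = (1.841, 1.611, 0.218), RR gives ψ = 0.259, H_out = 9.783 kJ/mol
  T = 340.8 K: K = (1.758, 1.538, 0.211), RR gives ψ = 0.195, H_out = 7.183 kJ/mol
Linear interpolation between T = 340.8 (H_out = 7.183) and T = 343.1 (H_out = 9.783) on hF = 8.197 gives T ≈ 341.7 K, at which ψ = 0.22.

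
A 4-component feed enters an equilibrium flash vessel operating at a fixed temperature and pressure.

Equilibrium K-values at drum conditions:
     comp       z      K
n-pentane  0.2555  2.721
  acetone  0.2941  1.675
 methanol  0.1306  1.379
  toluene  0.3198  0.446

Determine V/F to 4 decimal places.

V/F = 0.8634

Material balance + equilibrium reduce to Σ zᵢ(Kᵢ−1)/(1+V/F(Kᵢ−1)) = 0.
Feasibility: ΣzᵢKᵢ = 1.5106, Σzᵢ/Kᵢ = 1.0812 — both > 1, two phases present.
Iterate (Newton) starting at V/F = 0.69:
  V/F = 0.6900: g = 0.08889, g' = -0.4895 → V/F = 0.8716
  V/F = 0.8716: g = -0.00451, g' = -0.5518 → V/F = 0.8634
Converged at V/F = 0.8634.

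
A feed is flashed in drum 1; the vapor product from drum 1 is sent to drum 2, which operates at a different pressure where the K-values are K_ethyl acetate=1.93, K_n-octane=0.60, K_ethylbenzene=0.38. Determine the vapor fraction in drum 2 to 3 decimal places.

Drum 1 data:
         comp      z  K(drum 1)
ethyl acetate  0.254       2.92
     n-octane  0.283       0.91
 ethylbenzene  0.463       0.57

V/F (drum 2) = 0.151

Drum 1:
Rachford–Rice: g(ψ₁) = Σ zᵢ(Kᵢ−1)/(1+ψ₁(Kᵢ−1)) = 0.
Feasibility: ΣzᵢKᵢ = 1.263, Σzᵢ/Kᵢ = 1.210 — both > 1, two phases present.
Newton iteration, ψ₁⁰ = 0.61:
  ψ₁ = 0.610: g = -0.0722, g' = -0.359 → ψ₁ = 0.409
  ψ₁ = 0.409: g = 0.0053, g' = -0.423 → ψ₁ = 0.421
Converged at ψ₁ = 0.421.
Drum-1 compositions:
  ethyl acetate: x = 0.140, y = 0.410
  n-octane: x = 0.294, y = 0.268
  ethylbenzene: x = 0.565, y = 0.322
Drum-2 feed = drum-1 vapor: z₂ = (0.4100, 0.2677, 0.3223).
Drum 2:
Newton–Raphson from ψ₂ = 0.5:
  ψ₂ = 0.500: g = -0.1631, g' = -0.492 → ψ₂ = 0.169
  ψ₂ = 0.169: g = -0.0083, g' = -0.469 → ψ₂ = 0.151
Converged at ψ₂ = 0.151.
  ethyl acetate: x = 0.360, y = 0.694
  n-octane: x = 0.285, y = 0.171
  ethylbenzene: x = 0.356, y = 0.135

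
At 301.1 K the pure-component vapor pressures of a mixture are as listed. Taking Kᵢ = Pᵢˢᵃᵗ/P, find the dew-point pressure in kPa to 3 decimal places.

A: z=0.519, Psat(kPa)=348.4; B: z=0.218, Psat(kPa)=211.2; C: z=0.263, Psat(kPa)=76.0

At the dew point ψ → 1, so Σzᵢ/Kᵢ = 1 with Kᵢ = Pᵢˢᵃᵗ/P ⇒ 1/P = Σzᵢ/Pᵢˢᵃᵗ.
1/P = 0.519/348.4 + 0.218/211.2 + 0.263/76.0 = 0.005982 ⇒ P = 167.157 kPa

Pdew = 167.157 kPa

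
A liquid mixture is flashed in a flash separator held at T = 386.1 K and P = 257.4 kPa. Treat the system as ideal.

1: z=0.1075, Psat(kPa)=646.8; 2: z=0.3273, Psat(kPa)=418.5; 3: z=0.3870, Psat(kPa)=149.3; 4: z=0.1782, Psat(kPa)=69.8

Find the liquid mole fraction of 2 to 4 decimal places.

x_2 = 0.2990

Raoult's law: Kᵢ = Pᵢˢᵃᵗ/P = Pᵢˢᵃᵗ/257.4.
  K_1 = 646.8/257.4 = 2.512821, K_2 = 418.5/257.4 = 1.625874, K_3 = 149.3/257.4 = 0.580031, K_4 = 69.8/257.4 = 0.271173
Rachford–Rice: g(V/F) = Σ zᵢ(Kᵢ−1)/(1+V/F(Kᵢ−1)) = 0.
Feasibility: ΣzᵢKᵢ = 1.0751, Σzᵢ/Kᵢ = 1.5684 — both > 1, two phases present.
Newton iteration, V/F⁰ = 0.55:
  V/F = 0.5500: g = -0.18696, g' = -0.5234 → V/F = 0.1928
  V/F = 0.1928: g = -0.01925, g' = -0.4585 → V/F = 0.1508
  V/F = 0.1508: g = 0.00017, g' = -0.4674 → V/F = 0.1512
Converged at V/F = 0.1512.
Compositions from xᵢ = zᵢ/(1+V/F(Kᵢ−1)), yᵢ = Kᵢxᵢ:
  1: x = 0.0875, y = 0.2199
  2: x = 0.2990, y = 0.4862
  3: x = 0.4132, y = 0.2397
  4: x = 0.2003, y = 0.0543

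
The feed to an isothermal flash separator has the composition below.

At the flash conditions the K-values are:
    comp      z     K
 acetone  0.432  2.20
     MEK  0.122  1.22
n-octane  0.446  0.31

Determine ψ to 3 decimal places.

ψ = 0.327

Newton–Raphson from ψ = 0.5:
  ψ = 0.500: g = -0.1217, g' = -0.743 → ψ = 0.336
  ψ = 0.336: g = -0.0063, g' = -0.681 → ψ = 0.327
Converged at ψ = 0.327.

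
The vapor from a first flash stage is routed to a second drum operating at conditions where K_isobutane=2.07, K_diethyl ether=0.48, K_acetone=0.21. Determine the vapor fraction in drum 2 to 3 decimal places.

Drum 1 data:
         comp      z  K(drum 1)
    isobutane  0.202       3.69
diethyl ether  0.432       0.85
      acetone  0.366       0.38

Drum 1:
Let ψ₁ = V/F and solve Σ zᵢ(Kᵢ−1)/(1+ψ₁(Kᵢ−1)) = 0.
Check two-phase: ΣzᵢKᵢ = 1.252 > 1 and Σzᵢ/Kᵢ = 1.526 > 1, so g(0) = 0.252 > 0 and g(1) = -0.526 < 0.
Newton–Raphson from ψ₁ = 0.51:
  ψ₁ = 0.510: g = -0.1729, g' = -0.572 → ψ₁ = 0.208
  ψ₁ = 0.208: g = 0.0212, g' = -0.797 → ψ₁ = 0.234
  ψ₁ = 0.234: g = 0.0006, g' = -0.753 → ψ₁ = 0.235
Converged at ψ₁ = 0.235.
Drum-1 compositions:
  isobutane: x = 0.124, y = 0.457
  diethyl ether: x = 0.448, y = 0.381
  acetone: x = 0.428, y = 0.163
Drum-2 feed = drum-1 vapor: z₂ = (0.4566, 0.3806, 0.1628).
Drum 2:
Rachford–Rice: g(ψ₂) = Σ zᵢ(Kᵢ−1)/(1+ψ₂(Kᵢ−1)) = 0.
g(0) = ΣzᵢKᵢ − 1 = 0.162 and g(1) = 1 − Σzᵢ/Kᵢ = -0.789, so a root lies in (0, 1).
Newton iteration, ψ₂⁰ = 0.5:
  ψ₂ = 0.500: g = -0.1618, g' = -0.687 → ψ₂ = 0.265
  ψ₂ = 0.265: g = -0.0114, g' = -0.618 → ψ₂ = 0.246
Converged at ψ₂ = 0.246.
  isobutane: x = 0.361, y = 0.748
  diethyl ether: x = 0.437, y = 0.210
  acetone: x = 0.202, y = 0.042

V/F (drum 2) = 0.246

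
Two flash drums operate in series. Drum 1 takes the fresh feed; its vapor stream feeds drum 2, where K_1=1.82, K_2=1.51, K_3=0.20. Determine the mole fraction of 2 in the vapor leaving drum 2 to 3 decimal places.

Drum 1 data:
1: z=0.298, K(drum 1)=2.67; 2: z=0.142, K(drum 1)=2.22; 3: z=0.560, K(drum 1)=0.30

Drum 1:
Newton–Raphson from ψ₁ = 0.5:
  ψ₁ = 0.500: g = -0.2243, g' = -0.978 → ψ₁ = 0.271
  ψ₁ = 0.271: g = -0.0106, g' = -0.931 → ψ₁ = 0.259
Converged at ψ₁ = 0.259.
Drum-1 compositions:
  1: x = 0.208, y = 0.555
  2: x = 0.108, y = 0.239
  3: x = 0.684, y = 0.205
Drum-2 feed = drum-1 vapor: z₂ = (0.5553, 0.2395, 0.2052).
Drum 2:
Newton iteration, ψ₂⁰ = 0.5:
  ψ₂ = 0.500: g = 0.1466, g' = -0.592 → ψ₂ = 0.748
  ψ₂ = 0.748: g = -0.0377, g' = -0.989 → ψ₂ = 0.709
  ψ₂ = 0.709: g = -0.0021, g' = -0.885 → ψ₂ = 0.707
Converged at ψ₂ = 0.707.
  1: x = 0.351, y = 0.640
  2: x = 0.176, y = 0.266
  3: x = 0.472, y = 0.094

y_2 (drum 2) = 0.266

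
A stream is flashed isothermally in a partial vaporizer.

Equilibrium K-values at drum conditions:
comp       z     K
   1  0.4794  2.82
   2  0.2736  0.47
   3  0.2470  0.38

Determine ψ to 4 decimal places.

Material balance + equilibrium reduce to Σ zᵢ(Kᵢ−1)/(1+ψ(Kᵢ−1)) = 0.
Check two-phase: ΣzᵢKᵢ = 1.5744 > 1 and Σzᵢ/Kᵢ = 1.4021 > 1, so g(0) = 0.5744 > 0 and g(1) = -0.4021 < 0.
Iterate (Newton) starting at ψ = 0.41:
  ψ = 0.4100: g = 0.10906, g' = -0.8169 → ψ = 0.5435
  ψ = 0.5435: g = 0.00398, g' = -0.7689 → ψ = 0.5487
Converged at ψ = 0.5487.

ψ = 0.5487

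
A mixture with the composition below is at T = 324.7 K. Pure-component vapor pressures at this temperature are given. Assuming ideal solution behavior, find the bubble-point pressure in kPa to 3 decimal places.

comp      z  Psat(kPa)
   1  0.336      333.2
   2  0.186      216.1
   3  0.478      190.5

At the bubble point ψ → 0, so ΣzᵢKᵢ = 1 with Kᵢ = Pᵢˢᵃᵗ/P ⇒ P = ΣzᵢPᵢˢᵃᵗ.
P = 0.336·333.2 + 0.186·216.1 + 0.478·190.5 = 243.209 kPa

Pbub = 243.209 kPa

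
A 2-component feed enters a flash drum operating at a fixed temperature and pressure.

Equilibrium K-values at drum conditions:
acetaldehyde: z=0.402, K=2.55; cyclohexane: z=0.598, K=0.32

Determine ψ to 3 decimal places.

Let ψ = V/F and solve Σ zᵢ(Kᵢ−1)/(1+ψ(Kᵢ−1)) = 0.
Check two-phase: ΣzᵢKᵢ = 1.216 > 1 and Σzᵢ/Kᵢ = 2.026 > 1, so g(0) = 0.216 > 0 and g(1) = -1.026 < 0.
Binary case is linear: z₁(K₁−1)(1+ψ(K₂−1)) + z₂(K₂−1)(1+ψ(K₁−1)) = 0
⇒ ψ = [z₁(K₁−1)+z₂(K₂−1)] / [−(K₁−1)(K₂−1)] = 0.2165/1.0540 = 0.205

ψ = 0.205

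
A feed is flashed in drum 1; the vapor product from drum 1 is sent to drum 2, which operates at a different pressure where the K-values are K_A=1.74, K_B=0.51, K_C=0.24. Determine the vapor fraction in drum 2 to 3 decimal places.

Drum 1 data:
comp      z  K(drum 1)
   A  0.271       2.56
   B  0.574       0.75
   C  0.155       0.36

V/F (drum 2) = 0.148

Drum 1:
Rachford–Rice: g(ψ₁) = Σ zᵢ(Kᵢ−1)/(1+ψ₁(Kᵢ−1)) = 0.
Check two-phase: ΣzᵢKᵢ = 1.180 > 1 and Σzᵢ/Kᵢ = 1.302 > 1, so g(0) = 0.180 > 0 and g(1) = -0.302 < 0.
Newton iteration, ψ₁⁰ = 0.5:
  ψ₁ = 0.500: g = -0.0724, g' = -0.392 → ψ₁ = 0.316
  ψ₁ = 0.316: g = 0.0032, g' = -0.438 → ψ₁ = 0.323
Converged at ψ₁ = 0.323.
Drum-1 compositions:
  A: x = 0.180, y = 0.461
  B: x = 0.624, y = 0.468
  C: x = 0.195, y = 0.070
Drum-2 feed = drum-1 vapor: z₂ = (0.4614, 0.4683, 0.0703).
Drum 2:
Rachford–Rice: g(ψ₂) = Σ zᵢ(Kᵢ−1)/(1+ψ₂(Kᵢ−1)) = 0.
g(0) = ΣzᵢKᵢ − 1 = 0.058 and g(1) = 1 − Σzᵢ/Kᵢ = -0.476, so a root lies in (0, 1).
Newton–Raphson from ψ₂ = 0.5:
  ψ₂ = 0.500: g = -0.1409, g' = -0.438 → ψ₂ = 0.178
  ψ₂ = 0.178: g = -0.0115, g' = -0.387 → ψ₂ = 0.148
Converged at ψ₂ = 0.148.
  A: x = 0.416, y = 0.723
  B: x = 0.505, y = 0.258
  C: x = 0.079, y = 0.019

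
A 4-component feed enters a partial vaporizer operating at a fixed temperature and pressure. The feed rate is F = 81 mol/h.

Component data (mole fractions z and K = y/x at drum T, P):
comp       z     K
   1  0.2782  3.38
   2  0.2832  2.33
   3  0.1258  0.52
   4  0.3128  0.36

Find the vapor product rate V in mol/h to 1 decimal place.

V = 55.7 mol/h

Material balance + equilibrium reduce to Σ zᵢ(Kᵢ−1)/(1+ψ(Kᵢ−1)) = 0.
Check two-phase: ΣzᵢKᵢ = 1.7782 > 1 and Σzᵢ/Kᵢ = 1.3147 > 1, so g(0) = 0.7782 > 0 and g(1) = -0.3147 < 0.
Newton iteration, ψ⁰ = 0.5:
  ψ = 0.5000: g = 0.15470, g' = -0.8365 → ψ = 0.6849
  ψ = 0.6849: g = 0.00244, g' = -0.8355 → ψ = 0.6879
Converged at ψ = 0.6879.
Then V = ψ·F = 0.6879·81 = 55.7 mol/h and L = F − V = 25.3 mol/h.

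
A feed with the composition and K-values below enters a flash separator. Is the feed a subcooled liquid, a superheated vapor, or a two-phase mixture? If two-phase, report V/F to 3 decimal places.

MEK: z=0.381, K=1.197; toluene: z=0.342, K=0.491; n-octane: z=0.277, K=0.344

ΣzᵢKᵢ = 0.719; Σzᵢ/Kᵢ = 1.820.
Since ΣzᵢKᵢ < 1 the mixture is below its bubble point — single liquid phase.

subcooled liquid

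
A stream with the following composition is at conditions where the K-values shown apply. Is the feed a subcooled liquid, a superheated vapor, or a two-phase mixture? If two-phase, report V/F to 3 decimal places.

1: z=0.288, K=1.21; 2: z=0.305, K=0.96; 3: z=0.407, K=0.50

ΣzᵢKᵢ = 0.845; Σzᵢ/Kᵢ = 1.370.
Since ΣzᵢKᵢ < 1 the mixture is below its bubble point — single liquid phase.

subcooled liquid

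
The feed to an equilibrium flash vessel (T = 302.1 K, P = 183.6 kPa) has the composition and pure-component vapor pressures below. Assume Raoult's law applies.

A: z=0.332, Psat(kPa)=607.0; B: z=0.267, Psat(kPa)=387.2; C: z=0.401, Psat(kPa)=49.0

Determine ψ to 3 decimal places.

ψ = 0.577

Raoult's law: Kᵢ = Pᵢˢᵃᵗ/P = Pᵢˢᵃᵗ/183.6.
  K_A = 607.0/183.6 = 3.30610, K_B = 387.2/183.6 = 2.10893, K_C = 49.0/183.6 = 0.26688
Rachford–Rice: g(ψ) = Σ zᵢ(Kᵢ−1)/(1+ψ(Kᵢ−1)) = 0.
g(0) = ΣzᵢKᵢ − 1 = 0.768 and g(1) = 1 − Σzᵢ/Kᵢ = -0.730, so a root lies in (0, 1).
Newton iteration, ψ⁰ = 0.61:
  ψ = 0.610: g = -0.0371, g' = -1.127 → ψ = 0.577
Converged at ψ = 0.577.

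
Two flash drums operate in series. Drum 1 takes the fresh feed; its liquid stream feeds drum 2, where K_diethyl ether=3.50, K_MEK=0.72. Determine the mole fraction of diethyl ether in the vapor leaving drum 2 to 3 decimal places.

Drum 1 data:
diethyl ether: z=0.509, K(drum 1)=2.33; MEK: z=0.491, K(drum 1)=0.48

Drum 1:
Rachford–Rice: g(ψ₁) = Σ zᵢ(Kᵢ−1)/(1+ψ₁(Kᵢ−1)) = 0.
g(0) = ΣzᵢKᵢ − 1 = 0.422 and g(1) = 1 − Σzᵢ/Kᵢ = -0.241, so a root lies in (0, 1).
Binary case is linear: z₁(K₁−1)(1+ψ₁(K₂−1)) + z₂(K₂−1)(1+ψ₁(K₁−1)) = 0
⇒ ψ₁ = [z₁(K₁−1)+z₂(K₂−1)] / [−(K₁−1)(K₂−1)] = 0.4217/0.6916 = 0.610
Drum-1 compositions:
  diethyl ether: x = 0.281, y = 0.655
  MEK: x = 0.719, y = 0.345
Drum-2 feed = drum-1 liquid: z₂ = (0.2811, 0.7189).
Drum 2:
Let ψ₂ = V/F and solve Σ zᵢ(Kᵢ−1)/(1+ψ₂(Kᵢ−1)) = 0.
g(0) = ΣzᵢKᵢ − 1 = 0.501 and g(1) = 1 − Σzᵢ/Kᵢ = -0.079, so a root lies in (0, 1).
Binary case is linear: z₁(K₁−1)(1+ψ₂(K₂−1)) + z₂(K₂−1)(1+ψ₂(K₁−1)) = 0
⇒ ψ₂ = [z₁(K₁−1)+z₂(K₂−1)] / [−(K₁−1)(K₂−1)] = 0.5014/0.7000 = 0.716
  diethyl ether: x = 0.101, y = 0.353
  MEK: x = 0.899, y = 0.647

y_diethyl ether (drum 2) = 0.353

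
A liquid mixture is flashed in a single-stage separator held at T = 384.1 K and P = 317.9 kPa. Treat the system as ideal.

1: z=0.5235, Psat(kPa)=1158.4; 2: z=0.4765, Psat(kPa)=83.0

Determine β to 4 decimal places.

Raoult's law: Kᵢ = Pᵢˢᵃᵗ/P = Pᵢˢᵃᵗ/317.9.
  K_1 = 1158.4/317.9 = 3.643913, K_2 = 83.0/317.9 = 0.261088
Newton iteration, β⁰ = 0.5:
  β = 0.5000: g = 0.03769, g' = -1.3331 → β = 0.5283
  β = 0.5283: g = -0.00004, g' = -1.3370 → β = 0.5282
Converged at β = 0.5282.

β = 0.5282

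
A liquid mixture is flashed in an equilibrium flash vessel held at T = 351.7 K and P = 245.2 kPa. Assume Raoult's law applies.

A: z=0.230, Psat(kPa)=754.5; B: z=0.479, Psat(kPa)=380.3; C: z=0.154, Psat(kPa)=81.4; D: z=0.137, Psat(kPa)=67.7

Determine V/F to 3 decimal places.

V/F = 0.688

Raoult's law: Kᵢ = Pᵢˢᵃᵗ/P = Pᵢˢᵃᵗ/245.2.
  K_A = 754.5/245.2 = 3.07708, K_B = 380.3/245.2 = 1.55098, K_C = 81.4/245.2 = 0.33197, K_D = 67.7/245.2 = 0.27610
Material balance + equilibrium reduce to Σ zᵢ(Kᵢ−1)/(1+V/F(Kᵢ−1)) = 0.
Check two-phase: ΣzᵢKᵢ = 1.540 > 1 and Σzᵢ/Kᵢ = 1.344 > 1, so g(0) = 0.540 > 0 and g(1) = -0.344 < 0.
Newton iteration, V/F⁰ = 0.5:
  V/F = 0.500: g = 0.1314, g' = -0.659 → V/F = 0.699
  V/F = 0.699: g = -0.0085, g' = -0.777 → V/F = 0.688
Converged at V/F = 0.688.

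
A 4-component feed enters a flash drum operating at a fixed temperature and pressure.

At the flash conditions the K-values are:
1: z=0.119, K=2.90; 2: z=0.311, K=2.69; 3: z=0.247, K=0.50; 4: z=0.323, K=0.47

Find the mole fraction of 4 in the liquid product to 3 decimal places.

x_4 = 0.441

Rachford–Rice: g(ψ) = Σ zᵢ(Kᵢ−1)/(1+ψ(Kᵢ−1)) = 0.
g(0) = ΣzᵢKᵢ − 1 = 0.457 and g(1) = 1 − Σzᵢ/Kᵢ = -0.338, so a root lies in (0, 1).
Newton iteration, ψ⁰ = 0.5:
  ψ = 0.500: g = 0.0032, g' = -0.652 → ψ = 0.505
Converged at ψ = 0.505.
Compositions from xᵢ = zᵢ/(1+ψ(Kᵢ−1)), yᵢ = Kᵢxᵢ:
  1: x = 0.061, y = 0.176
  2: x = 0.168, y = 0.451
  3: x = 0.330, y = 0.165
  4: x = 0.441, y = 0.207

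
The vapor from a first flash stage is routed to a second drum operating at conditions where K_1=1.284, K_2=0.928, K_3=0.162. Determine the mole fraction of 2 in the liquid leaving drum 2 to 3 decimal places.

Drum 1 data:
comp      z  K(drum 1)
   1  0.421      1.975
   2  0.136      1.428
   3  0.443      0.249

Drum 1:
Material balance + equilibrium reduce to Σ zᵢ(Kᵢ−1)/(1+ψ₁(Kᵢ−1)) = 0.
Feasibility: ΣzᵢKᵢ = 1.136, Σzᵢ/Kᵢ = 2.088 — both > 1, two phases present.
Newton–Raphson from ψ₁ = 0.5:
  ψ₁ = 0.500: g = -0.2088, g' = -0.838 → ψ₁ = 0.251
  ψ₁ = 0.251: g = -0.0276, g' = -0.658 → ψ₁ = 0.209
Converged at ψ₁ = 0.209.
Drum-1 compositions:
  1: x = 0.350, y = 0.691
  2: x = 0.125, y = 0.178
  3: x = 0.525, y = 0.131
Drum-2 feed = drum-1 vapor: z₂ = (0.6909, 0.1783, 0.1308).
Drum 2:
Let ψ₂ = V/F and solve Σ zᵢ(Kᵢ−1)/(1+ψ₂(Kᵢ−1)) = 0.
Feasibility: ΣzᵢKᵢ = 1.074, Σzᵢ/Kᵢ = 1.538 — both > 1, two phases present.
Newton iteration, ψ₂⁰ = 0.5:
  ψ₂ = 0.500: g = -0.0302, g' = -0.316 → ψ₂ = 0.405
  ψ₂ = 0.405: g = -0.0030, g' = -0.256 → ψ₂ = 0.393
  ψ₂ = 0.393: g = -0.0000, g' = -0.250 → ψ₂ = 0.392
Converged at ψ₂ = 0.392.
  1: x = 0.622, y = 0.798
  2: x = 0.183, y = 0.170
  3: x = 0.195, y = 0.032

x_2 (drum 2) = 0.183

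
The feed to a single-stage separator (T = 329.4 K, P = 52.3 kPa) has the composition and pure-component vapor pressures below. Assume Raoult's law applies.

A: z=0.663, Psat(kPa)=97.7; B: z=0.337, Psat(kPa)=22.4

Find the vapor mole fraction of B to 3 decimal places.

y_B = 0.258

Raoult's law: Kᵢ = Pᵢˢᵃᵗ/P = Pᵢˢᵃᵗ/52.3.
  K_A = 97.7/52.3 = 1.86807, K_B = 22.4/52.3 = 0.42830
Rachford–Rice: g(ψ) = Σ zᵢ(Kᵢ−1)/(1+ψ(Kᵢ−1)) = 0.
g(0) = ΣzᵢKᵢ − 1 = 0.383 and g(1) = 1 − Σzᵢ/Kᵢ = -0.142, so a root lies in (0, 1).
Binary case is linear: z₁(K₁−1)(1+ψ(K₂−1)) + z₂(K₂−1)(1+ψ(K₁−1)) = 0
⇒ ψ = [z₁(K₁−1)+z₂(K₂−1)] / [−(K₁−1)(K₂−1)] = 0.3829/0.4963 = 0.771
Compositions from xᵢ = zᵢ/(1+ψ(Kᵢ−1)), yᵢ = Kᵢxᵢ:
  A: x = 0.397, y = 0.742
  B: x = 0.603, y = 0.258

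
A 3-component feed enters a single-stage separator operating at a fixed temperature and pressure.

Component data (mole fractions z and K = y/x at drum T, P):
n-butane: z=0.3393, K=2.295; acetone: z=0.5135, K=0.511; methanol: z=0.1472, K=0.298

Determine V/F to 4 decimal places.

Rachford–Rice: g(V/F) = Σ zᵢ(Kᵢ−1)/(1+V/F(Kᵢ−1)) = 0.
Check two-phase: ΣzᵢKᵢ = 1.0850 > 1 and Σzᵢ/Kᵢ = 1.6467 > 1, so g(0) = 0.0850 > 0 and g(1) = -0.6467 < 0.
Iterate (Newton) starting at V/F = 0.55:
  V/F = 0.5500: g = -0.25519, g' = -0.6163 → V/F = 0.1359
  V/F = 0.1359: g = -0.00960, g' = -0.6410 → V/F = 0.1210
  V/F = 0.1210: g = 0.00007, g' = -0.6507 → V/F = 0.1211
Converged at V/F = 0.1211.

V/F = 0.1211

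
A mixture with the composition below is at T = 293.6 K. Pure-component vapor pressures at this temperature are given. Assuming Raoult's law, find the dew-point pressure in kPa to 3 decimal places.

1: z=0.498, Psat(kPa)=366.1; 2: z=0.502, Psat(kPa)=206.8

Pdew = 264.009 kPa

At the dew point ψ → 1, so Σzᵢ/Kᵢ = 1 with Kᵢ = Pᵢˢᵃᵗ/P ⇒ 1/P = Σzᵢ/Pᵢˢᵃᵗ.
1/P = 0.498/366.1 + 0.502/206.8 = 0.003788 ⇒ P = 264.009 kPa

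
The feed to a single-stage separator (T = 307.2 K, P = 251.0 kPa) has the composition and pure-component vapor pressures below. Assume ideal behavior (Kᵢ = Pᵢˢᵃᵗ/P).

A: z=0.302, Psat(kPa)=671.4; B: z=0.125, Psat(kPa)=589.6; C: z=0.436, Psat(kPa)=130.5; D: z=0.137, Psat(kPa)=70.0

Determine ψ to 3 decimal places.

ψ = 0.421

Raoult's law: Kᵢ = Pᵢˢᵃᵗ/P = Pᵢˢᵃᵗ/251.0.
  K_A = 671.4/251.0 = 2.67490, K_B = 589.6/251.0 = 2.34900, K_C = 130.5/251.0 = 0.51992, K_D = 70.0/251.0 = 0.27888
Iterate (Newton) starting at ψ = 0.64:
  ψ = 0.640: g = -0.1510, g' = -0.718 → ψ = 0.430
  ψ = 0.430: g = -0.0060, g' = -0.687 → ψ = 0.421
Converged at ψ = 0.421.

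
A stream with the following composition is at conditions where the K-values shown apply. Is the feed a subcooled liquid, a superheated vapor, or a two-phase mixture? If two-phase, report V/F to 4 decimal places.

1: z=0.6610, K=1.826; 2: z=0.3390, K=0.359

ΣzᵢKᵢ = 1.3287; Σzᵢ/Kᵢ = 1.3063.
Both exceed 1, so a two-phase solution exists.
Let ψ = V/F and solve Σ zᵢ(Kᵢ−1)/(1+ψ(Kᵢ−1)) = 0.
Newton–Raphson from ψ = 0.58:
  ψ = 0.5800: g = 0.02324, g' = -0.5591 → ψ = 0.6216
  ψ = 0.6216: g = -0.00046, g' = -0.5818 → ψ = 0.6208
Converged at ψ = 0.6208.

two-phase, V/F = 0.6208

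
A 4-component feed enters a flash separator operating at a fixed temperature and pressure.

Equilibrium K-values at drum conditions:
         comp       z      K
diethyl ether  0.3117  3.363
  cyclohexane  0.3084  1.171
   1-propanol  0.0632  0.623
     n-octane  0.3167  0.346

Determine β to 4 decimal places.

Rachford–Rice: g(β) = Σ zᵢ(Kᵢ−1)/(1+β(Kᵢ−1)) = 0.
g(0) = ΣzᵢKᵢ − 1 = 0.5583 and g(1) = 1 − Σzᵢ/Kᵢ = -0.3728, so a root lies in (0, 1).
Newton iteration, β⁰ = 0.66:
  β = 0.6600: g = -0.06099, g' = -0.7082 → β = 0.5739
  β = 0.5739: g = -0.00133, g' = -0.6828 → β = 0.5719
Converged at β = 0.5719.

β = 0.5719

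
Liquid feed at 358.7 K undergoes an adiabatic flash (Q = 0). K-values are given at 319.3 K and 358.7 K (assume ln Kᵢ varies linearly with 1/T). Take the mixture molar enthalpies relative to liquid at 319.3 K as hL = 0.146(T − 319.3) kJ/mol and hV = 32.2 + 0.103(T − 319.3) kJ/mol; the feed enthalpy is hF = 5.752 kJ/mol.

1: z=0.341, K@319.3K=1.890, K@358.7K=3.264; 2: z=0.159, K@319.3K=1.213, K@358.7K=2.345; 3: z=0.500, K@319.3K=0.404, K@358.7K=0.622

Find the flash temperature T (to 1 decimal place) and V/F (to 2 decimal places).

Adiabatic flash: solve Rachford–Rice at each trial T, then check hF = ψ·hV(T) + (1−ψ)·hL(T).
  T = 319.3 K: K = (1.890, 1.213, 0.404), RR gives ψ = 0.088, H_out = 2.848 kJ/mol
  T = 358.7 K: K = (3.264, 2.345, 0.622), RR gives ψ = 1.000, H_out = 36.258 kJ/mol
  T = 339.0 K: K = (2.523, 1.719, 0.508), RR gives ψ = 0.604, H_out = 21.805 kJ/mol
  T = 329.1 K: K = (2.192, 1.450, 0.454), RR gives ψ = 0.373, H_out = 13.280 kJ/mol
  T = 324.2 K: K = (2.038, 1.328, 0.429), RR gives ψ = 0.241, H_out = 8.435 kJ/mol
  T = 321.8 K: K = (1.964, 1.271, 0.417), RR gives ψ = 0.170, H_out = 5.811 kJ/mol
  T = 320.6 K: K = (1.929, 1.243, 0.410), RR gives ψ = 0.132, H_out = 4.421 kJ/mol
Linear interpolation between T = 320.6 (H_out = 4.421) and T = 321.8 (H_out = 5.811) on hF = 5.752 gives T ≈ 321.7 K, at which ψ = 0.17.

T = 321.7 K, V/F = 0.17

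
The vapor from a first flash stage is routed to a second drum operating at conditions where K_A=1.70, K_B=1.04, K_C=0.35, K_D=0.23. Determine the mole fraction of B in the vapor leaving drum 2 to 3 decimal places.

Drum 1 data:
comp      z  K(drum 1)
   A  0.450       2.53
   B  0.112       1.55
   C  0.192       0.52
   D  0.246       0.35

y_B (drum 2) = 0.132

Drum 1:
Let ψ₁ = V/F and solve Σ zᵢ(Kᵢ−1)/(1+ψ₁(Kᵢ−1)) = 0.
Check two-phase: ΣzᵢKᵢ = 1.498 > 1 and Σzᵢ/Kᵢ = 1.322 > 1, so g(0) = 0.498 > 0 and g(1) = -0.322 < 0.
Newton–Raphson from ψ₁ = 0.5:
  ψ₁ = 0.500: g = 0.0802, g' = -0.664 → ψ₁ = 0.621
  ψ₁ = 0.621: g = -0.0004, g' = -0.678 → ψ₁ = 0.620
Converged at ψ₁ = 0.620.
Drum-1 compositions:
  A: x = 0.231, y = 0.584
  B: x = 0.084, y = 0.129
  C: x = 0.273, y = 0.142
  D: x = 0.412, y = 0.144
Drum-2 feed = drum-1 vapor: z₂ = (0.5841, 0.1294, 0.1422, 0.1443).
Drum 2:
Material balance + equilibrium reduce to Σ zᵢ(Kᵢ−1)/(1+ψ₂(Kᵢ−1)) = 0.
Feasibility: ΣzᵢKᵢ = 1.211, Σzᵢ/Kᵢ = 1.502 — both > 1, two phases present.
Newton–Raphson from ψ₂ = 0.35:
  ψ₂ = 0.350: g = 0.0618, g' = -0.446 → ψ₂ = 0.489
  ψ₂ = 0.489: g = -0.0038, g' = -0.508 → ψ₂ = 0.481
Converged at ψ₂ = 0.481.
  A: x = 0.437, y = 0.743
  B: x = 0.127, y = 0.132
  C: x = 0.207, y = 0.072
  D: x = 0.229, y = 0.053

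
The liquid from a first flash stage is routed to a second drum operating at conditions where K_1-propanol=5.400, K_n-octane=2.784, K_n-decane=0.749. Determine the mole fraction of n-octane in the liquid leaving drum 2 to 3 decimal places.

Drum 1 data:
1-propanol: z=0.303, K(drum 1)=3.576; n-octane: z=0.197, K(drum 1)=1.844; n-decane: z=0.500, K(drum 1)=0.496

x_n-octane (drum 2) = 0.058

Drum 1:
Material balance + equilibrium reduce to Σ zᵢ(Kᵢ−1)/(1+ψ₁(Kᵢ−1)) = 0.
Check two-phase: ΣzᵢKᵢ = 1.695 > 1 and Σzᵢ/Kᵢ = 1.200 > 1, so g(0) = 0.695 > 0 and g(1) = -0.200 < 0.
Iterate (Newton) starting at ψ₁ = 0.52:
  ψ₁ = 0.520: g = 0.1077, g' = -0.668 → ψ₁ = 0.681
  ψ₁ = 0.681: g = 0.0052, g' = -0.616 → ψ₁ = 0.690
Converged at ψ₁ = 0.690.
Drum-1 compositions:
  1-propanol: x = 0.109, y = 0.390
  n-octane: x = 0.125, y = 0.230
  n-decane: x = 0.766, y = 0.380
Drum-2 feed = drum-1 liquid: z₂ = (0.1091, 0.1245, 0.7663).
Drum 2:
Rachford–Rice: g(ψ₂) = Σ zᵢ(Kᵢ−1)/(1+ψ₂(Kᵢ−1)) = 0.
Check two-phase: ΣzᵢKᵢ = 1.510 > 1 and Σzᵢ/Kᵢ = 1.088 > 1, so g(0) = 0.510 > 0 and g(1) = -0.088 < 0.
Iterate (Newton) starting at ψ₂ = 0.46:
  ψ₂ = 0.460: g = 0.0634, g' = -0.412 → ψ₂ = 0.614
  ψ₂ = 0.614: g = 0.0085, g' = -0.312 → ψ₂ = 0.641
Converged at ψ₂ = 0.641.
  1-propanol: x = 0.029, y = 0.154
  n-octane: x = 0.058, y = 0.162
  n-decane: x = 0.913, y = 0.684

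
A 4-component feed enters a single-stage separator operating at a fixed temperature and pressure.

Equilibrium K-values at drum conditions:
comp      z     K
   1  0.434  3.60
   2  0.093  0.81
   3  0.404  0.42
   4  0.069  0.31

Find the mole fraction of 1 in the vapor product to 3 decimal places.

y_1 = 0.625

Let β = V/F and solve Σ zᵢ(Kᵢ−1)/(1+β(Kᵢ−1)) = 0.
Check two-phase: ΣzᵢKᵢ = 1.829 > 1 and Σzᵢ/Kᵢ = 1.420 > 1, so g(0) = 0.829 > 0 and g(1) = -0.420 < 0.
Newton iteration, β⁰ = 0.48:
  β = 0.480: g = 0.0866, g' = -0.919 → β = 0.574
  β = 0.574: g = 0.0026, g' = -0.872 → β = 0.577
Converged at β = 0.577.
Compositions from xᵢ = zᵢ/(1+β(Kᵢ−1)), yᵢ = Kᵢxᵢ:
  1: x = 0.174, y = 0.625
  2: x = 0.104, y = 0.085
  3: x = 0.607, y = 0.255
  4: x = 0.115, y = 0.036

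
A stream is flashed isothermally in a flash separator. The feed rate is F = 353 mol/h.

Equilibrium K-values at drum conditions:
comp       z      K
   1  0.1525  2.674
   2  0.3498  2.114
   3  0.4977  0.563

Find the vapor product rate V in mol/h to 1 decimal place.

Rachford–Rice: g(V/F) = Σ zᵢ(Kᵢ−1)/(1+V/F(Kᵢ−1)) = 0.
Check two-phase: ΣzᵢKᵢ = 1.4275 > 1 and Σzᵢ/Kᵢ = 1.1065 > 1, so g(0) = 0.4275 > 0 and g(1) = -0.1065 < 0.
Newton iteration, V/F⁰ = 0.69:
  V/F = 0.6900: g = 0.02739, g' = -0.4256 → V/F = 0.7544
  V/F = 0.7544: g = 0.00010, g' = -0.4231 → V/F = 0.7546
Converged at V/F = 0.7546.
Then V = V/F·F = 0.7546·353 = 266.4 mol/h and L = F − V = 86.6 mol/h.

V = 266.4 mol/h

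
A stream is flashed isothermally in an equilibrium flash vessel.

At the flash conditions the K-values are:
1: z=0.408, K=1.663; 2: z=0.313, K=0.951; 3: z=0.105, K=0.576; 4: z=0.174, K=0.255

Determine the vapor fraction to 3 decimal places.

ψ = 0.274

Let ψ = V/F and solve Σ zᵢ(Kᵢ−1)/(1+ψ(Kᵢ−1)) = 0.
g(0) = ΣzᵢKᵢ − 1 = 0.081 and g(1) = 1 − Σzᵢ/Kᵢ = -0.439, so a root lies in (0, 1).
Iterate (Newton) starting at ψ = 0.5:
  ψ = 0.500: g = -0.0756, g' = -0.378 → ψ = 0.300
  ψ = 0.300: g = -0.0078, g' = -0.310 → ψ = 0.275
  ψ = 0.275: g = -0.0001, g' = -0.306 → ψ = 0.274
Converged at ψ = 0.274.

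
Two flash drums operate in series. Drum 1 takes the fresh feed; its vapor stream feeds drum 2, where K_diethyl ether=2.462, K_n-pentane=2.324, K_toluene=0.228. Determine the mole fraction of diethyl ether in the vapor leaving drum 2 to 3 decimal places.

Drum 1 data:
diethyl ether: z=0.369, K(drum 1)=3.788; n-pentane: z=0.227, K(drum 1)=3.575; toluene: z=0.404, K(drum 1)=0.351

Drum 1:
Let ψ₁ = V/F and solve Σ zᵢ(Kᵢ−1)/(1+ψ₁(Kᵢ−1)) = 0.
Check two-phase: ΣzᵢKᵢ = 2.351 > 1 and Σzᵢ/Kᵢ = 1.312 > 1, so g(0) = 1.351 > 0 and g(1) = -0.312 < 0.
Iterate (Newton) starting at ψ₁ = 0.61:
  ψ₁ = 0.610: g = 0.1743, g' = -1.087 → ψ₁ = 0.770
  ψ₁ = 0.770: g = -0.0015, g' = -1.139 → ψ₁ = 0.769
Converged at ψ₁ = 0.769.
Drum-1 compositions:
  diethyl ether: x = 0.117, y = 0.445
  n-pentane: x = 0.076, y = 0.272
  toluene: x = 0.806, y = 0.283
Drum-2 feed = drum-1 vapor: z₂ = (0.4446, 0.2723, 0.2831).
Drum 2:
Iterate (Newton) starting at ψ₂ = 0.47:
  ψ₂ = 0.470: g = 0.2646, g' = -0.931 → ψ₂ = 0.754
  ψ₂ = 0.754: g = -0.0336, g' = -1.301 → ψ₂ = 0.728
Converged at ψ₂ = 0.728.
  diethyl ether: x = 0.215, y = 0.530
  n-pentane: x = 0.139, y = 0.322
  toluene: x = 0.646, y = 0.147

y_diethyl ether (drum 2) = 0.530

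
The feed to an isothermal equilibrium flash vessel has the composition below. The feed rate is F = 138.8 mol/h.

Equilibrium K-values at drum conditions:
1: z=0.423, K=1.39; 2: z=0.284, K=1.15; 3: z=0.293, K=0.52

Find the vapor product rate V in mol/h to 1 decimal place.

Material balance + equilibrium reduce to Σ zᵢ(Kᵢ−1)/(1+ψ(Kᵢ−1)) = 0.
g(0) = ΣzᵢKᵢ − 1 = 0.067 and g(1) = 1 − Σzᵢ/Kᵢ = -0.115, so a root lies in (0, 1).
Newton–Raphson from ψ = 0.5:
  ψ = 0.500: g = -0.0074, g' = -0.167 → ψ = 0.456
  ψ = 0.456: g = -0.0001, g' = -0.163 → ψ = 0.455
Converged at ψ = 0.455.
Then V = ψ·F = 0.4553·138.8 = 63.2 mol/h and L = F − V = 75.6 mol/h.

V = 63.2 mol/h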